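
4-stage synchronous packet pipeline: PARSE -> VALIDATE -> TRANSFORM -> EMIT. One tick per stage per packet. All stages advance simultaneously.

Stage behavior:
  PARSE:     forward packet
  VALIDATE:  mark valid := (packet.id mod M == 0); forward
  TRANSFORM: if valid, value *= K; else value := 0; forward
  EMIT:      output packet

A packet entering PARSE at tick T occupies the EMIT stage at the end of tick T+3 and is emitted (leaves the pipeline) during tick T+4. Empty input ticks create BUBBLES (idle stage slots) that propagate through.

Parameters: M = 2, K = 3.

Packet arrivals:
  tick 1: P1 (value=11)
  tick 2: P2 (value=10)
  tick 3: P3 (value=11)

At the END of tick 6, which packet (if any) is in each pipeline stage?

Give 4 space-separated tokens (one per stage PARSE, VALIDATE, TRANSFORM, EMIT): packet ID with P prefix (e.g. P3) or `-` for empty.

Tick 1: [PARSE:P1(v=11,ok=F), VALIDATE:-, TRANSFORM:-, EMIT:-] out:-; in:P1
Tick 2: [PARSE:P2(v=10,ok=F), VALIDATE:P1(v=11,ok=F), TRANSFORM:-, EMIT:-] out:-; in:P2
Tick 3: [PARSE:P3(v=11,ok=F), VALIDATE:P2(v=10,ok=T), TRANSFORM:P1(v=0,ok=F), EMIT:-] out:-; in:P3
Tick 4: [PARSE:-, VALIDATE:P3(v=11,ok=F), TRANSFORM:P2(v=30,ok=T), EMIT:P1(v=0,ok=F)] out:-; in:-
Tick 5: [PARSE:-, VALIDATE:-, TRANSFORM:P3(v=0,ok=F), EMIT:P2(v=30,ok=T)] out:P1(v=0); in:-
Tick 6: [PARSE:-, VALIDATE:-, TRANSFORM:-, EMIT:P3(v=0,ok=F)] out:P2(v=30); in:-
At end of tick 6: ['-', '-', '-', 'P3']

Answer: - - - P3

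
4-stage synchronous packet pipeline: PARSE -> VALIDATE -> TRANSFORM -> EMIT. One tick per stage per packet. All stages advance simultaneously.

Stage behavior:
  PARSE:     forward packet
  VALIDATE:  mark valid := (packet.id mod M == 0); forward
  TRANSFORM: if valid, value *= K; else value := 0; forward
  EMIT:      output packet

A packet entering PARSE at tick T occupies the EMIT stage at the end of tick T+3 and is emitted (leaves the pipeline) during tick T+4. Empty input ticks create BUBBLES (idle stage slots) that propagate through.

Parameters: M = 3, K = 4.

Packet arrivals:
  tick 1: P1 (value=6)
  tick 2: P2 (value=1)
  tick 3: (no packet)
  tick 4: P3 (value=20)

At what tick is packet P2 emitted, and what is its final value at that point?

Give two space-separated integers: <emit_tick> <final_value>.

Tick 1: [PARSE:P1(v=6,ok=F), VALIDATE:-, TRANSFORM:-, EMIT:-] out:-; in:P1
Tick 2: [PARSE:P2(v=1,ok=F), VALIDATE:P1(v=6,ok=F), TRANSFORM:-, EMIT:-] out:-; in:P2
Tick 3: [PARSE:-, VALIDATE:P2(v=1,ok=F), TRANSFORM:P1(v=0,ok=F), EMIT:-] out:-; in:-
Tick 4: [PARSE:P3(v=20,ok=F), VALIDATE:-, TRANSFORM:P2(v=0,ok=F), EMIT:P1(v=0,ok=F)] out:-; in:P3
Tick 5: [PARSE:-, VALIDATE:P3(v=20,ok=T), TRANSFORM:-, EMIT:P2(v=0,ok=F)] out:P1(v=0); in:-
Tick 6: [PARSE:-, VALIDATE:-, TRANSFORM:P3(v=80,ok=T), EMIT:-] out:P2(v=0); in:-
Tick 7: [PARSE:-, VALIDATE:-, TRANSFORM:-, EMIT:P3(v=80,ok=T)] out:-; in:-
Tick 8: [PARSE:-, VALIDATE:-, TRANSFORM:-, EMIT:-] out:P3(v=80); in:-
P2: arrives tick 2, valid=False (id=2, id%3=2), emit tick 6, final value 0

Answer: 6 0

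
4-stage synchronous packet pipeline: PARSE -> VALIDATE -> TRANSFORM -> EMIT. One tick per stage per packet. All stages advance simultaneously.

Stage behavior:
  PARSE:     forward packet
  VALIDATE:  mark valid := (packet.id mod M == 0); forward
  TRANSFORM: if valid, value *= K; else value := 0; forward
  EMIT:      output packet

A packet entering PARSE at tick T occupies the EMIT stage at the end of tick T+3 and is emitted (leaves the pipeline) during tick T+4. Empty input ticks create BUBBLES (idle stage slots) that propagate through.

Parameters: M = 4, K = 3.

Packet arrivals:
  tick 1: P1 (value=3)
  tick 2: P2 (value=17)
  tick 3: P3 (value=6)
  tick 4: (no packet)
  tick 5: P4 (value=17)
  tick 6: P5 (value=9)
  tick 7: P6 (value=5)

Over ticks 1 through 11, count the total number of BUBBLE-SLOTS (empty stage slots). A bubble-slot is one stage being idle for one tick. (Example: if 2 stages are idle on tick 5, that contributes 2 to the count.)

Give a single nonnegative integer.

Answer: 20

Derivation:
Tick 1: [PARSE:P1(v=3,ok=F), VALIDATE:-, TRANSFORM:-, EMIT:-] out:-; bubbles=3
Tick 2: [PARSE:P2(v=17,ok=F), VALIDATE:P1(v=3,ok=F), TRANSFORM:-, EMIT:-] out:-; bubbles=2
Tick 3: [PARSE:P3(v=6,ok=F), VALIDATE:P2(v=17,ok=F), TRANSFORM:P1(v=0,ok=F), EMIT:-] out:-; bubbles=1
Tick 4: [PARSE:-, VALIDATE:P3(v=6,ok=F), TRANSFORM:P2(v=0,ok=F), EMIT:P1(v=0,ok=F)] out:-; bubbles=1
Tick 5: [PARSE:P4(v=17,ok=F), VALIDATE:-, TRANSFORM:P3(v=0,ok=F), EMIT:P2(v=0,ok=F)] out:P1(v=0); bubbles=1
Tick 6: [PARSE:P5(v=9,ok=F), VALIDATE:P4(v=17,ok=T), TRANSFORM:-, EMIT:P3(v=0,ok=F)] out:P2(v=0); bubbles=1
Tick 7: [PARSE:P6(v=5,ok=F), VALIDATE:P5(v=9,ok=F), TRANSFORM:P4(v=51,ok=T), EMIT:-] out:P3(v=0); bubbles=1
Tick 8: [PARSE:-, VALIDATE:P6(v=5,ok=F), TRANSFORM:P5(v=0,ok=F), EMIT:P4(v=51,ok=T)] out:-; bubbles=1
Tick 9: [PARSE:-, VALIDATE:-, TRANSFORM:P6(v=0,ok=F), EMIT:P5(v=0,ok=F)] out:P4(v=51); bubbles=2
Tick 10: [PARSE:-, VALIDATE:-, TRANSFORM:-, EMIT:P6(v=0,ok=F)] out:P5(v=0); bubbles=3
Tick 11: [PARSE:-, VALIDATE:-, TRANSFORM:-, EMIT:-] out:P6(v=0); bubbles=4
Total bubble-slots: 20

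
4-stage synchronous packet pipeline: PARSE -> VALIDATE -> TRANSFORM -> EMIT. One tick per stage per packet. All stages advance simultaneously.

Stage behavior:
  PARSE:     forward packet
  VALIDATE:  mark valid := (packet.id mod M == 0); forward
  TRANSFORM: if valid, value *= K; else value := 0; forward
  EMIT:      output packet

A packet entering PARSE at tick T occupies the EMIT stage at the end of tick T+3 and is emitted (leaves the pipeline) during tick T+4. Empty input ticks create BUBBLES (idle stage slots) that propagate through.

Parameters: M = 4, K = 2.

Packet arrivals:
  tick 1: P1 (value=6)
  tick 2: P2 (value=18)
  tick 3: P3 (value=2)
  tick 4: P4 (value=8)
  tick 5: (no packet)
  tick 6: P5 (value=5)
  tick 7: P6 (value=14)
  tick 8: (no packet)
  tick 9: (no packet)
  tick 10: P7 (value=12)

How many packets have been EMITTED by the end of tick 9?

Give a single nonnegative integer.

Answer: 4

Derivation:
Tick 1: [PARSE:P1(v=6,ok=F), VALIDATE:-, TRANSFORM:-, EMIT:-] out:-; in:P1
Tick 2: [PARSE:P2(v=18,ok=F), VALIDATE:P1(v=6,ok=F), TRANSFORM:-, EMIT:-] out:-; in:P2
Tick 3: [PARSE:P3(v=2,ok=F), VALIDATE:P2(v=18,ok=F), TRANSFORM:P1(v=0,ok=F), EMIT:-] out:-; in:P3
Tick 4: [PARSE:P4(v=8,ok=F), VALIDATE:P3(v=2,ok=F), TRANSFORM:P2(v=0,ok=F), EMIT:P1(v=0,ok=F)] out:-; in:P4
Tick 5: [PARSE:-, VALIDATE:P4(v=8,ok=T), TRANSFORM:P3(v=0,ok=F), EMIT:P2(v=0,ok=F)] out:P1(v=0); in:-
Tick 6: [PARSE:P5(v=5,ok=F), VALIDATE:-, TRANSFORM:P4(v=16,ok=T), EMIT:P3(v=0,ok=F)] out:P2(v=0); in:P5
Tick 7: [PARSE:P6(v=14,ok=F), VALIDATE:P5(v=5,ok=F), TRANSFORM:-, EMIT:P4(v=16,ok=T)] out:P3(v=0); in:P6
Tick 8: [PARSE:-, VALIDATE:P6(v=14,ok=F), TRANSFORM:P5(v=0,ok=F), EMIT:-] out:P4(v=16); in:-
Tick 9: [PARSE:-, VALIDATE:-, TRANSFORM:P6(v=0,ok=F), EMIT:P5(v=0,ok=F)] out:-; in:-
Emitted by tick 9: ['P1', 'P2', 'P3', 'P4']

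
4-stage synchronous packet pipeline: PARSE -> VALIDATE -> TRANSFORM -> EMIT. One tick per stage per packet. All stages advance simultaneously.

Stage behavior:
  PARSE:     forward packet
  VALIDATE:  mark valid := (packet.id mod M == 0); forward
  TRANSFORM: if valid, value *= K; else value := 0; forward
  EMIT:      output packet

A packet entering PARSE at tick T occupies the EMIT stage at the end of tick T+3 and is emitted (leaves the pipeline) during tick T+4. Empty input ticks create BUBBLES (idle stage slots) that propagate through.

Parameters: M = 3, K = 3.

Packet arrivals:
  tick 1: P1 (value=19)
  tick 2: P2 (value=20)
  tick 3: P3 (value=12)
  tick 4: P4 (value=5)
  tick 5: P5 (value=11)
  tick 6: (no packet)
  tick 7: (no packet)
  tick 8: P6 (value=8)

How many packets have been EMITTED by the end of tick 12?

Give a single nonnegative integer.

Answer: 6

Derivation:
Tick 1: [PARSE:P1(v=19,ok=F), VALIDATE:-, TRANSFORM:-, EMIT:-] out:-; in:P1
Tick 2: [PARSE:P2(v=20,ok=F), VALIDATE:P1(v=19,ok=F), TRANSFORM:-, EMIT:-] out:-; in:P2
Tick 3: [PARSE:P3(v=12,ok=F), VALIDATE:P2(v=20,ok=F), TRANSFORM:P1(v=0,ok=F), EMIT:-] out:-; in:P3
Tick 4: [PARSE:P4(v=5,ok=F), VALIDATE:P3(v=12,ok=T), TRANSFORM:P2(v=0,ok=F), EMIT:P1(v=0,ok=F)] out:-; in:P4
Tick 5: [PARSE:P5(v=11,ok=F), VALIDATE:P4(v=5,ok=F), TRANSFORM:P3(v=36,ok=T), EMIT:P2(v=0,ok=F)] out:P1(v=0); in:P5
Tick 6: [PARSE:-, VALIDATE:P5(v=11,ok=F), TRANSFORM:P4(v=0,ok=F), EMIT:P3(v=36,ok=T)] out:P2(v=0); in:-
Tick 7: [PARSE:-, VALIDATE:-, TRANSFORM:P5(v=0,ok=F), EMIT:P4(v=0,ok=F)] out:P3(v=36); in:-
Tick 8: [PARSE:P6(v=8,ok=F), VALIDATE:-, TRANSFORM:-, EMIT:P5(v=0,ok=F)] out:P4(v=0); in:P6
Tick 9: [PARSE:-, VALIDATE:P6(v=8,ok=T), TRANSFORM:-, EMIT:-] out:P5(v=0); in:-
Tick 10: [PARSE:-, VALIDATE:-, TRANSFORM:P6(v=24,ok=T), EMIT:-] out:-; in:-
Tick 11: [PARSE:-, VALIDATE:-, TRANSFORM:-, EMIT:P6(v=24,ok=T)] out:-; in:-
Tick 12: [PARSE:-, VALIDATE:-, TRANSFORM:-, EMIT:-] out:P6(v=24); in:-
Emitted by tick 12: ['P1', 'P2', 'P3', 'P4', 'P5', 'P6']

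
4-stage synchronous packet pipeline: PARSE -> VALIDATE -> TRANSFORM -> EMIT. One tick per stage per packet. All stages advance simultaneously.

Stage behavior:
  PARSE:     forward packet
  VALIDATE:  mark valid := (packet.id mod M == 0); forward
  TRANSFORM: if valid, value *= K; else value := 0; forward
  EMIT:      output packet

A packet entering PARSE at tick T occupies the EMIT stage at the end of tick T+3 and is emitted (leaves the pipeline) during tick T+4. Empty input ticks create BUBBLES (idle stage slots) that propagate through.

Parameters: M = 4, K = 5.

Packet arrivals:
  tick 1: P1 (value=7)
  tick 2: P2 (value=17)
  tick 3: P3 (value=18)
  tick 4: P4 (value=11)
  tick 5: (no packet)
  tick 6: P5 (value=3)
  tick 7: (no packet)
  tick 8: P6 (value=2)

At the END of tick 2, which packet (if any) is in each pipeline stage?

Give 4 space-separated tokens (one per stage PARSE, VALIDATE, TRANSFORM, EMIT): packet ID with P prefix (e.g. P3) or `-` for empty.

Answer: P2 P1 - -

Derivation:
Tick 1: [PARSE:P1(v=7,ok=F), VALIDATE:-, TRANSFORM:-, EMIT:-] out:-; in:P1
Tick 2: [PARSE:P2(v=17,ok=F), VALIDATE:P1(v=7,ok=F), TRANSFORM:-, EMIT:-] out:-; in:P2
At end of tick 2: ['P2', 'P1', '-', '-']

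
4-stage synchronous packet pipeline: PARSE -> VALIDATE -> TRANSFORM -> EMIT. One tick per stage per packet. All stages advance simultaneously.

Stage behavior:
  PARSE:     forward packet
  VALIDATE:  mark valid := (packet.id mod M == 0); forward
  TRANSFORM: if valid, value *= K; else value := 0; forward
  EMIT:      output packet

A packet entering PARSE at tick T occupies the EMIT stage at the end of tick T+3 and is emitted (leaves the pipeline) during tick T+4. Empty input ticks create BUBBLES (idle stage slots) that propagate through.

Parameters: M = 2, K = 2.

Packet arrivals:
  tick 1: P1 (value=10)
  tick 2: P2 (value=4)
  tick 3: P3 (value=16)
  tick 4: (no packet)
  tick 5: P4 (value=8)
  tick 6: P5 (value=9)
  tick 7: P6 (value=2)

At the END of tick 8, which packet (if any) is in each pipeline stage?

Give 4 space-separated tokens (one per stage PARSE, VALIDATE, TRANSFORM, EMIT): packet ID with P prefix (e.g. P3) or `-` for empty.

Tick 1: [PARSE:P1(v=10,ok=F), VALIDATE:-, TRANSFORM:-, EMIT:-] out:-; in:P1
Tick 2: [PARSE:P2(v=4,ok=F), VALIDATE:P1(v=10,ok=F), TRANSFORM:-, EMIT:-] out:-; in:P2
Tick 3: [PARSE:P3(v=16,ok=F), VALIDATE:P2(v=4,ok=T), TRANSFORM:P1(v=0,ok=F), EMIT:-] out:-; in:P3
Tick 4: [PARSE:-, VALIDATE:P3(v=16,ok=F), TRANSFORM:P2(v=8,ok=T), EMIT:P1(v=0,ok=F)] out:-; in:-
Tick 5: [PARSE:P4(v=8,ok=F), VALIDATE:-, TRANSFORM:P3(v=0,ok=F), EMIT:P2(v=8,ok=T)] out:P1(v=0); in:P4
Tick 6: [PARSE:P5(v=9,ok=F), VALIDATE:P4(v=8,ok=T), TRANSFORM:-, EMIT:P3(v=0,ok=F)] out:P2(v=8); in:P5
Tick 7: [PARSE:P6(v=2,ok=F), VALIDATE:P5(v=9,ok=F), TRANSFORM:P4(v=16,ok=T), EMIT:-] out:P3(v=0); in:P6
Tick 8: [PARSE:-, VALIDATE:P6(v=2,ok=T), TRANSFORM:P5(v=0,ok=F), EMIT:P4(v=16,ok=T)] out:-; in:-
At end of tick 8: ['-', 'P6', 'P5', 'P4']

Answer: - P6 P5 P4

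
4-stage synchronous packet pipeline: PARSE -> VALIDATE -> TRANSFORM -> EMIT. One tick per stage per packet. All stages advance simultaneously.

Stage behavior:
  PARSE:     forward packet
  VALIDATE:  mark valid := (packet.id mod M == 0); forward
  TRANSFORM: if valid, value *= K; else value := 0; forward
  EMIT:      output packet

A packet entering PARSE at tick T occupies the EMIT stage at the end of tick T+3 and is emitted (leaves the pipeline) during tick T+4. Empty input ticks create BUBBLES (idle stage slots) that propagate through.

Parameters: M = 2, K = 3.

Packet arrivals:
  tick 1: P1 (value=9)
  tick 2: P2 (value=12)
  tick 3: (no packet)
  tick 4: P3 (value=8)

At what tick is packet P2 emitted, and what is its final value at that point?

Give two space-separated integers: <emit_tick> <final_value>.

Answer: 6 36

Derivation:
Tick 1: [PARSE:P1(v=9,ok=F), VALIDATE:-, TRANSFORM:-, EMIT:-] out:-; in:P1
Tick 2: [PARSE:P2(v=12,ok=F), VALIDATE:P1(v=9,ok=F), TRANSFORM:-, EMIT:-] out:-; in:P2
Tick 3: [PARSE:-, VALIDATE:P2(v=12,ok=T), TRANSFORM:P1(v=0,ok=F), EMIT:-] out:-; in:-
Tick 4: [PARSE:P3(v=8,ok=F), VALIDATE:-, TRANSFORM:P2(v=36,ok=T), EMIT:P1(v=0,ok=F)] out:-; in:P3
Tick 5: [PARSE:-, VALIDATE:P3(v=8,ok=F), TRANSFORM:-, EMIT:P2(v=36,ok=T)] out:P1(v=0); in:-
Tick 6: [PARSE:-, VALIDATE:-, TRANSFORM:P3(v=0,ok=F), EMIT:-] out:P2(v=36); in:-
Tick 7: [PARSE:-, VALIDATE:-, TRANSFORM:-, EMIT:P3(v=0,ok=F)] out:-; in:-
Tick 8: [PARSE:-, VALIDATE:-, TRANSFORM:-, EMIT:-] out:P3(v=0); in:-
P2: arrives tick 2, valid=True (id=2, id%2=0), emit tick 6, final value 36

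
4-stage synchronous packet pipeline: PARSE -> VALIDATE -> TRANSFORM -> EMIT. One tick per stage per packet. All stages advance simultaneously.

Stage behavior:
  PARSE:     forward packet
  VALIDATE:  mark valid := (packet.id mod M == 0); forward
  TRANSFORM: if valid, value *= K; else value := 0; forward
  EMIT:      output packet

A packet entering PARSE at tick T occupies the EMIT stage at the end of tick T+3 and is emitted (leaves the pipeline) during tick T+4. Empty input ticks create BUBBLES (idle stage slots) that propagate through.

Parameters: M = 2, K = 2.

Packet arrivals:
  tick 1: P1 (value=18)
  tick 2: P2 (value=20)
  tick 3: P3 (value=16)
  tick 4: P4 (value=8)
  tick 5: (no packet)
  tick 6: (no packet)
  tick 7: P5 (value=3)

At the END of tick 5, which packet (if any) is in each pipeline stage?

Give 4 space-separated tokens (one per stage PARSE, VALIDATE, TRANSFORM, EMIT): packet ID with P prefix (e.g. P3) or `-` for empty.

Answer: - P4 P3 P2

Derivation:
Tick 1: [PARSE:P1(v=18,ok=F), VALIDATE:-, TRANSFORM:-, EMIT:-] out:-; in:P1
Tick 2: [PARSE:P2(v=20,ok=F), VALIDATE:P1(v=18,ok=F), TRANSFORM:-, EMIT:-] out:-; in:P2
Tick 3: [PARSE:P3(v=16,ok=F), VALIDATE:P2(v=20,ok=T), TRANSFORM:P1(v=0,ok=F), EMIT:-] out:-; in:P3
Tick 4: [PARSE:P4(v=8,ok=F), VALIDATE:P3(v=16,ok=F), TRANSFORM:P2(v=40,ok=T), EMIT:P1(v=0,ok=F)] out:-; in:P4
Tick 5: [PARSE:-, VALIDATE:P4(v=8,ok=T), TRANSFORM:P3(v=0,ok=F), EMIT:P2(v=40,ok=T)] out:P1(v=0); in:-
At end of tick 5: ['-', 'P4', 'P3', 'P2']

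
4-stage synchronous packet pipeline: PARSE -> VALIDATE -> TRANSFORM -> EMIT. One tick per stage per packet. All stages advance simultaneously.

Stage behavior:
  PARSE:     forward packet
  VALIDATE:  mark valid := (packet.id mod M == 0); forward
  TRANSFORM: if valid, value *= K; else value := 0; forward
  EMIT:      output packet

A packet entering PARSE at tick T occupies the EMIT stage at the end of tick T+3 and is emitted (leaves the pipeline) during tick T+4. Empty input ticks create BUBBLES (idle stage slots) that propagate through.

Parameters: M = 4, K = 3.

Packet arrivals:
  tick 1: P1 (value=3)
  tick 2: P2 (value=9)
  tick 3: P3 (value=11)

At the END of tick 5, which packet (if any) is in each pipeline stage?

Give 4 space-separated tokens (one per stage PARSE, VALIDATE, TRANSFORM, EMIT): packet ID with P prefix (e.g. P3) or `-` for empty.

Answer: - - P3 P2

Derivation:
Tick 1: [PARSE:P1(v=3,ok=F), VALIDATE:-, TRANSFORM:-, EMIT:-] out:-; in:P1
Tick 2: [PARSE:P2(v=9,ok=F), VALIDATE:P1(v=3,ok=F), TRANSFORM:-, EMIT:-] out:-; in:P2
Tick 3: [PARSE:P3(v=11,ok=F), VALIDATE:P2(v=9,ok=F), TRANSFORM:P1(v=0,ok=F), EMIT:-] out:-; in:P3
Tick 4: [PARSE:-, VALIDATE:P3(v=11,ok=F), TRANSFORM:P2(v=0,ok=F), EMIT:P1(v=0,ok=F)] out:-; in:-
Tick 5: [PARSE:-, VALIDATE:-, TRANSFORM:P3(v=0,ok=F), EMIT:P2(v=0,ok=F)] out:P1(v=0); in:-
At end of tick 5: ['-', '-', 'P3', 'P2']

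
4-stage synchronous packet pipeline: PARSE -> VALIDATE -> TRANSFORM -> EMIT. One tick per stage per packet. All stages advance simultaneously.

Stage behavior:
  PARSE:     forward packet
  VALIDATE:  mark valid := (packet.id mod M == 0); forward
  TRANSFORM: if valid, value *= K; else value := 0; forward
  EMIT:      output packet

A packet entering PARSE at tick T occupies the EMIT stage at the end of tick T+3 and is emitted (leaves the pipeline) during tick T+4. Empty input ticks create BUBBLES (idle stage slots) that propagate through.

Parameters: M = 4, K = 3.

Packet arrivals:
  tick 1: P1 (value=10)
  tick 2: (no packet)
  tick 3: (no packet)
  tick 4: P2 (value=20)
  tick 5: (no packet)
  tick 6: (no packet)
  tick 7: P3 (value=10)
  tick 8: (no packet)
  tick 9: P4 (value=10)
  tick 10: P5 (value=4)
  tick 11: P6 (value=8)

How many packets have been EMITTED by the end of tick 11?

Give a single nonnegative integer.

Answer: 3

Derivation:
Tick 1: [PARSE:P1(v=10,ok=F), VALIDATE:-, TRANSFORM:-, EMIT:-] out:-; in:P1
Tick 2: [PARSE:-, VALIDATE:P1(v=10,ok=F), TRANSFORM:-, EMIT:-] out:-; in:-
Tick 3: [PARSE:-, VALIDATE:-, TRANSFORM:P1(v=0,ok=F), EMIT:-] out:-; in:-
Tick 4: [PARSE:P2(v=20,ok=F), VALIDATE:-, TRANSFORM:-, EMIT:P1(v=0,ok=F)] out:-; in:P2
Tick 5: [PARSE:-, VALIDATE:P2(v=20,ok=F), TRANSFORM:-, EMIT:-] out:P1(v=0); in:-
Tick 6: [PARSE:-, VALIDATE:-, TRANSFORM:P2(v=0,ok=F), EMIT:-] out:-; in:-
Tick 7: [PARSE:P3(v=10,ok=F), VALIDATE:-, TRANSFORM:-, EMIT:P2(v=0,ok=F)] out:-; in:P3
Tick 8: [PARSE:-, VALIDATE:P3(v=10,ok=F), TRANSFORM:-, EMIT:-] out:P2(v=0); in:-
Tick 9: [PARSE:P4(v=10,ok=F), VALIDATE:-, TRANSFORM:P3(v=0,ok=F), EMIT:-] out:-; in:P4
Tick 10: [PARSE:P5(v=4,ok=F), VALIDATE:P4(v=10,ok=T), TRANSFORM:-, EMIT:P3(v=0,ok=F)] out:-; in:P5
Tick 11: [PARSE:P6(v=8,ok=F), VALIDATE:P5(v=4,ok=F), TRANSFORM:P4(v=30,ok=T), EMIT:-] out:P3(v=0); in:P6
Emitted by tick 11: ['P1', 'P2', 'P3']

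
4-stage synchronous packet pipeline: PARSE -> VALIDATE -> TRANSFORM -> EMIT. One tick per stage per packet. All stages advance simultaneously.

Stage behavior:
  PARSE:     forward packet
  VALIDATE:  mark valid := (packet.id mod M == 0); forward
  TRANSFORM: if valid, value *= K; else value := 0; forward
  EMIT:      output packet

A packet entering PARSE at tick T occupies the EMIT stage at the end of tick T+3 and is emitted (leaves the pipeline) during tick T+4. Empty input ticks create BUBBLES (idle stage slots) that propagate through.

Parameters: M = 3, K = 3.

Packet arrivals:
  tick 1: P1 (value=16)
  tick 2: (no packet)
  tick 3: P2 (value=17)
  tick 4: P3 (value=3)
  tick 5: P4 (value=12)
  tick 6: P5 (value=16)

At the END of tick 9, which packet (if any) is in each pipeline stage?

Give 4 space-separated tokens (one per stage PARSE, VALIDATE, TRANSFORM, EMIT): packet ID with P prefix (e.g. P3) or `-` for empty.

Answer: - - - P5

Derivation:
Tick 1: [PARSE:P1(v=16,ok=F), VALIDATE:-, TRANSFORM:-, EMIT:-] out:-; in:P1
Tick 2: [PARSE:-, VALIDATE:P1(v=16,ok=F), TRANSFORM:-, EMIT:-] out:-; in:-
Tick 3: [PARSE:P2(v=17,ok=F), VALIDATE:-, TRANSFORM:P1(v=0,ok=F), EMIT:-] out:-; in:P2
Tick 4: [PARSE:P3(v=3,ok=F), VALIDATE:P2(v=17,ok=F), TRANSFORM:-, EMIT:P1(v=0,ok=F)] out:-; in:P3
Tick 5: [PARSE:P4(v=12,ok=F), VALIDATE:P3(v=3,ok=T), TRANSFORM:P2(v=0,ok=F), EMIT:-] out:P1(v=0); in:P4
Tick 6: [PARSE:P5(v=16,ok=F), VALIDATE:P4(v=12,ok=F), TRANSFORM:P3(v=9,ok=T), EMIT:P2(v=0,ok=F)] out:-; in:P5
Tick 7: [PARSE:-, VALIDATE:P5(v=16,ok=F), TRANSFORM:P4(v=0,ok=F), EMIT:P3(v=9,ok=T)] out:P2(v=0); in:-
Tick 8: [PARSE:-, VALIDATE:-, TRANSFORM:P5(v=0,ok=F), EMIT:P4(v=0,ok=F)] out:P3(v=9); in:-
Tick 9: [PARSE:-, VALIDATE:-, TRANSFORM:-, EMIT:P5(v=0,ok=F)] out:P4(v=0); in:-
At end of tick 9: ['-', '-', '-', 'P5']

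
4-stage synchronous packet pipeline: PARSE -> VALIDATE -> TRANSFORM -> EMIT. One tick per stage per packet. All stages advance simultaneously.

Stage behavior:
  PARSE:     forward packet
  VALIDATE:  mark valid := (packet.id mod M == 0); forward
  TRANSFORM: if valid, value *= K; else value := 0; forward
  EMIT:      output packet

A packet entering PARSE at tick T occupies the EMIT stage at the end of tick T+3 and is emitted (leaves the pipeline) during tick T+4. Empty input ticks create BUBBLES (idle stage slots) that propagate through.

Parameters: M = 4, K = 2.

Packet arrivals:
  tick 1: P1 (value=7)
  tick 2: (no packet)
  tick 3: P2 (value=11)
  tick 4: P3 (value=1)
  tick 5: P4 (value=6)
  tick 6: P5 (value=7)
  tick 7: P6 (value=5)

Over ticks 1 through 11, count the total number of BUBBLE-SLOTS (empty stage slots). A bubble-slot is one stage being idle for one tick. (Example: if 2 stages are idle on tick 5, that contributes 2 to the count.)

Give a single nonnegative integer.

Tick 1: [PARSE:P1(v=7,ok=F), VALIDATE:-, TRANSFORM:-, EMIT:-] out:-; bubbles=3
Tick 2: [PARSE:-, VALIDATE:P1(v=7,ok=F), TRANSFORM:-, EMIT:-] out:-; bubbles=3
Tick 3: [PARSE:P2(v=11,ok=F), VALIDATE:-, TRANSFORM:P1(v=0,ok=F), EMIT:-] out:-; bubbles=2
Tick 4: [PARSE:P3(v=1,ok=F), VALIDATE:P2(v=11,ok=F), TRANSFORM:-, EMIT:P1(v=0,ok=F)] out:-; bubbles=1
Tick 5: [PARSE:P4(v=6,ok=F), VALIDATE:P3(v=1,ok=F), TRANSFORM:P2(v=0,ok=F), EMIT:-] out:P1(v=0); bubbles=1
Tick 6: [PARSE:P5(v=7,ok=F), VALIDATE:P4(v=6,ok=T), TRANSFORM:P3(v=0,ok=F), EMIT:P2(v=0,ok=F)] out:-; bubbles=0
Tick 7: [PARSE:P6(v=5,ok=F), VALIDATE:P5(v=7,ok=F), TRANSFORM:P4(v=12,ok=T), EMIT:P3(v=0,ok=F)] out:P2(v=0); bubbles=0
Tick 8: [PARSE:-, VALIDATE:P6(v=5,ok=F), TRANSFORM:P5(v=0,ok=F), EMIT:P4(v=12,ok=T)] out:P3(v=0); bubbles=1
Tick 9: [PARSE:-, VALIDATE:-, TRANSFORM:P6(v=0,ok=F), EMIT:P5(v=0,ok=F)] out:P4(v=12); bubbles=2
Tick 10: [PARSE:-, VALIDATE:-, TRANSFORM:-, EMIT:P6(v=0,ok=F)] out:P5(v=0); bubbles=3
Tick 11: [PARSE:-, VALIDATE:-, TRANSFORM:-, EMIT:-] out:P6(v=0); bubbles=4
Total bubble-slots: 20

Answer: 20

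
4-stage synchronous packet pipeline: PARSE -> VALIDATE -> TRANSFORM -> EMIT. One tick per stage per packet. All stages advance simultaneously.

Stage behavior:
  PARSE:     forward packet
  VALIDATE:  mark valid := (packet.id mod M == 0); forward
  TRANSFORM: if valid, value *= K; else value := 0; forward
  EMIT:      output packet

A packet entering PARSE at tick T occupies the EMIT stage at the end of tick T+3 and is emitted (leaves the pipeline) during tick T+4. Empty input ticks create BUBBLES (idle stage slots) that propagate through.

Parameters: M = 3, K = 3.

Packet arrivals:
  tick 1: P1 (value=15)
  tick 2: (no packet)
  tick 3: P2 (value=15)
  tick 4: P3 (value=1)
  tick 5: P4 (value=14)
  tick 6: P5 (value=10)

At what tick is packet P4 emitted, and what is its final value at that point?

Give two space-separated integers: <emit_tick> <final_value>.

Answer: 9 0

Derivation:
Tick 1: [PARSE:P1(v=15,ok=F), VALIDATE:-, TRANSFORM:-, EMIT:-] out:-; in:P1
Tick 2: [PARSE:-, VALIDATE:P1(v=15,ok=F), TRANSFORM:-, EMIT:-] out:-; in:-
Tick 3: [PARSE:P2(v=15,ok=F), VALIDATE:-, TRANSFORM:P1(v=0,ok=F), EMIT:-] out:-; in:P2
Tick 4: [PARSE:P3(v=1,ok=F), VALIDATE:P2(v=15,ok=F), TRANSFORM:-, EMIT:P1(v=0,ok=F)] out:-; in:P3
Tick 5: [PARSE:P4(v=14,ok=F), VALIDATE:P3(v=1,ok=T), TRANSFORM:P2(v=0,ok=F), EMIT:-] out:P1(v=0); in:P4
Tick 6: [PARSE:P5(v=10,ok=F), VALIDATE:P4(v=14,ok=F), TRANSFORM:P3(v=3,ok=T), EMIT:P2(v=0,ok=F)] out:-; in:P5
Tick 7: [PARSE:-, VALIDATE:P5(v=10,ok=F), TRANSFORM:P4(v=0,ok=F), EMIT:P3(v=3,ok=T)] out:P2(v=0); in:-
Tick 8: [PARSE:-, VALIDATE:-, TRANSFORM:P5(v=0,ok=F), EMIT:P4(v=0,ok=F)] out:P3(v=3); in:-
Tick 9: [PARSE:-, VALIDATE:-, TRANSFORM:-, EMIT:P5(v=0,ok=F)] out:P4(v=0); in:-
Tick 10: [PARSE:-, VALIDATE:-, TRANSFORM:-, EMIT:-] out:P5(v=0); in:-
P4: arrives tick 5, valid=False (id=4, id%3=1), emit tick 9, final value 0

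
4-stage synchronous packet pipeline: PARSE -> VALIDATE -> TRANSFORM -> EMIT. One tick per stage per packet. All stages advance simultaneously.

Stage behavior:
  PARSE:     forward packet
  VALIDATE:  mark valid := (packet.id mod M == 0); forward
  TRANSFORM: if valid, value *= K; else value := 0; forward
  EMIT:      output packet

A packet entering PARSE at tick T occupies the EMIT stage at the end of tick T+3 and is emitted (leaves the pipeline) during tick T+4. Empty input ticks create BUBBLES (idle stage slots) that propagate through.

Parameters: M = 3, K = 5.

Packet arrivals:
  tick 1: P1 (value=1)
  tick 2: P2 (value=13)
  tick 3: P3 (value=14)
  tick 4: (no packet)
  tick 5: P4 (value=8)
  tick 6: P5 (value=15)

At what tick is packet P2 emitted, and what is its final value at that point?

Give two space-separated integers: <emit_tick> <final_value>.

Answer: 6 0

Derivation:
Tick 1: [PARSE:P1(v=1,ok=F), VALIDATE:-, TRANSFORM:-, EMIT:-] out:-; in:P1
Tick 2: [PARSE:P2(v=13,ok=F), VALIDATE:P1(v=1,ok=F), TRANSFORM:-, EMIT:-] out:-; in:P2
Tick 3: [PARSE:P3(v=14,ok=F), VALIDATE:P2(v=13,ok=F), TRANSFORM:P1(v=0,ok=F), EMIT:-] out:-; in:P3
Tick 4: [PARSE:-, VALIDATE:P3(v=14,ok=T), TRANSFORM:P2(v=0,ok=F), EMIT:P1(v=0,ok=F)] out:-; in:-
Tick 5: [PARSE:P4(v=8,ok=F), VALIDATE:-, TRANSFORM:P3(v=70,ok=T), EMIT:P2(v=0,ok=F)] out:P1(v=0); in:P4
Tick 6: [PARSE:P5(v=15,ok=F), VALIDATE:P4(v=8,ok=F), TRANSFORM:-, EMIT:P3(v=70,ok=T)] out:P2(v=0); in:P5
Tick 7: [PARSE:-, VALIDATE:P5(v=15,ok=F), TRANSFORM:P4(v=0,ok=F), EMIT:-] out:P3(v=70); in:-
Tick 8: [PARSE:-, VALIDATE:-, TRANSFORM:P5(v=0,ok=F), EMIT:P4(v=0,ok=F)] out:-; in:-
Tick 9: [PARSE:-, VALIDATE:-, TRANSFORM:-, EMIT:P5(v=0,ok=F)] out:P4(v=0); in:-
Tick 10: [PARSE:-, VALIDATE:-, TRANSFORM:-, EMIT:-] out:P5(v=0); in:-
P2: arrives tick 2, valid=False (id=2, id%3=2), emit tick 6, final value 0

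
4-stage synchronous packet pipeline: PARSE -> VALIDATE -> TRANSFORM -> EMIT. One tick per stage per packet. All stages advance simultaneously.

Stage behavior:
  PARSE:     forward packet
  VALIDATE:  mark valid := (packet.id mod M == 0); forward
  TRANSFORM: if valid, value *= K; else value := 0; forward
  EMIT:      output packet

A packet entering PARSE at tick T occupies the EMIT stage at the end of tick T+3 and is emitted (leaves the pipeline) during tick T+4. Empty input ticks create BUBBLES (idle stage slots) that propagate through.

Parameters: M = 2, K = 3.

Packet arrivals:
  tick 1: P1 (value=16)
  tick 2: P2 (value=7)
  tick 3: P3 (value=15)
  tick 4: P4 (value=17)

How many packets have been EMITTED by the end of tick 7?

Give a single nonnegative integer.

Answer: 3

Derivation:
Tick 1: [PARSE:P1(v=16,ok=F), VALIDATE:-, TRANSFORM:-, EMIT:-] out:-; in:P1
Tick 2: [PARSE:P2(v=7,ok=F), VALIDATE:P1(v=16,ok=F), TRANSFORM:-, EMIT:-] out:-; in:P2
Tick 3: [PARSE:P3(v=15,ok=F), VALIDATE:P2(v=7,ok=T), TRANSFORM:P1(v=0,ok=F), EMIT:-] out:-; in:P3
Tick 4: [PARSE:P4(v=17,ok=F), VALIDATE:P3(v=15,ok=F), TRANSFORM:P2(v=21,ok=T), EMIT:P1(v=0,ok=F)] out:-; in:P4
Tick 5: [PARSE:-, VALIDATE:P4(v=17,ok=T), TRANSFORM:P3(v=0,ok=F), EMIT:P2(v=21,ok=T)] out:P1(v=0); in:-
Tick 6: [PARSE:-, VALIDATE:-, TRANSFORM:P4(v=51,ok=T), EMIT:P3(v=0,ok=F)] out:P2(v=21); in:-
Tick 7: [PARSE:-, VALIDATE:-, TRANSFORM:-, EMIT:P4(v=51,ok=T)] out:P3(v=0); in:-
Emitted by tick 7: ['P1', 'P2', 'P3']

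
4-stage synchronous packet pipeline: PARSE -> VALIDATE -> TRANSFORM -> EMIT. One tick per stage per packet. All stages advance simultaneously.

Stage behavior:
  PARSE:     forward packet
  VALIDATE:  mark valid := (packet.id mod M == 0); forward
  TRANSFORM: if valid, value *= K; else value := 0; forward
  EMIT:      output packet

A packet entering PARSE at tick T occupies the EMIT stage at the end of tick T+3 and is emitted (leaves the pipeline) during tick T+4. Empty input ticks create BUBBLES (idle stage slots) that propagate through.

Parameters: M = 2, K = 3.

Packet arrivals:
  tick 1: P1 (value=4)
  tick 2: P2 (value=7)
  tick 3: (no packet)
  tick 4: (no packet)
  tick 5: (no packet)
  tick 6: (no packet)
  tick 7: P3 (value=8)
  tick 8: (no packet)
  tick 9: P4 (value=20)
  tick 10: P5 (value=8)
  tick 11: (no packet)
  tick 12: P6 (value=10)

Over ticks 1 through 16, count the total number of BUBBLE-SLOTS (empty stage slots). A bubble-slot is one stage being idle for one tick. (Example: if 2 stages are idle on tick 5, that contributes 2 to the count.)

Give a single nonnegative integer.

Tick 1: [PARSE:P1(v=4,ok=F), VALIDATE:-, TRANSFORM:-, EMIT:-] out:-; bubbles=3
Tick 2: [PARSE:P2(v=7,ok=F), VALIDATE:P1(v=4,ok=F), TRANSFORM:-, EMIT:-] out:-; bubbles=2
Tick 3: [PARSE:-, VALIDATE:P2(v=7,ok=T), TRANSFORM:P1(v=0,ok=F), EMIT:-] out:-; bubbles=2
Tick 4: [PARSE:-, VALIDATE:-, TRANSFORM:P2(v=21,ok=T), EMIT:P1(v=0,ok=F)] out:-; bubbles=2
Tick 5: [PARSE:-, VALIDATE:-, TRANSFORM:-, EMIT:P2(v=21,ok=T)] out:P1(v=0); bubbles=3
Tick 6: [PARSE:-, VALIDATE:-, TRANSFORM:-, EMIT:-] out:P2(v=21); bubbles=4
Tick 7: [PARSE:P3(v=8,ok=F), VALIDATE:-, TRANSFORM:-, EMIT:-] out:-; bubbles=3
Tick 8: [PARSE:-, VALIDATE:P3(v=8,ok=F), TRANSFORM:-, EMIT:-] out:-; bubbles=3
Tick 9: [PARSE:P4(v=20,ok=F), VALIDATE:-, TRANSFORM:P3(v=0,ok=F), EMIT:-] out:-; bubbles=2
Tick 10: [PARSE:P5(v=8,ok=F), VALIDATE:P4(v=20,ok=T), TRANSFORM:-, EMIT:P3(v=0,ok=F)] out:-; bubbles=1
Tick 11: [PARSE:-, VALIDATE:P5(v=8,ok=F), TRANSFORM:P4(v=60,ok=T), EMIT:-] out:P3(v=0); bubbles=2
Tick 12: [PARSE:P6(v=10,ok=F), VALIDATE:-, TRANSFORM:P5(v=0,ok=F), EMIT:P4(v=60,ok=T)] out:-; bubbles=1
Tick 13: [PARSE:-, VALIDATE:P6(v=10,ok=T), TRANSFORM:-, EMIT:P5(v=0,ok=F)] out:P4(v=60); bubbles=2
Tick 14: [PARSE:-, VALIDATE:-, TRANSFORM:P6(v=30,ok=T), EMIT:-] out:P5(v=0); bubbles=3
Tick 15: [PARSE:-, VALIDATE:-, TRANSFORM:-, EMIT:P6(v=30,ok=T)] out:-; bubbles=3
Tick 16: [PARSE:-, VALIDATE:-, TRANSFORM:-, EMIT:-] out:P6(v=30); bubbles=4
Total bubble-slots: 40

Answer: 40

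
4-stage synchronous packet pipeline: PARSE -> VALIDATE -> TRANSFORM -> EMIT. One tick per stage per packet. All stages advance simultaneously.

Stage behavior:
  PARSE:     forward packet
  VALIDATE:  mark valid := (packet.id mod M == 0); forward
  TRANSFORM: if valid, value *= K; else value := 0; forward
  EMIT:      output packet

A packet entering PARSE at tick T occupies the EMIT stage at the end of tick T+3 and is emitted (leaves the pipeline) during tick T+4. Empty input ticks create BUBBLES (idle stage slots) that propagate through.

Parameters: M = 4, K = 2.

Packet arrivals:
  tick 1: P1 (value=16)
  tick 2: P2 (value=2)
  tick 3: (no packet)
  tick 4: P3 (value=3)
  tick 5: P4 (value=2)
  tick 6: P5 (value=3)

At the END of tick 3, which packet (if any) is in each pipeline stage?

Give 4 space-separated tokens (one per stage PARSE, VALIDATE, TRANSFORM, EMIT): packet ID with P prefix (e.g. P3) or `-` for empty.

Tick 1: [PARSE:P1(v=16,ok=F), VALIDATE:-, TRANSFORM:-, EMIT:-] out:-; in:P1
Tick 2: [PARSE:P2(v=2,ok=F), VALIDATE:P1(v=16,ok=F), TRANSFORM:-, EMIT:-] out:-; in:P2
Tick 3: [PARSE:-, VALIDATE:P2(v=2,ok=F), TRANSFORM:P1(v=0,ok=F), EMIT:-] out:-; in:-
At end of tick 3: ['-', 'P2', 'P1', '-']

Answer: - P2 P1 -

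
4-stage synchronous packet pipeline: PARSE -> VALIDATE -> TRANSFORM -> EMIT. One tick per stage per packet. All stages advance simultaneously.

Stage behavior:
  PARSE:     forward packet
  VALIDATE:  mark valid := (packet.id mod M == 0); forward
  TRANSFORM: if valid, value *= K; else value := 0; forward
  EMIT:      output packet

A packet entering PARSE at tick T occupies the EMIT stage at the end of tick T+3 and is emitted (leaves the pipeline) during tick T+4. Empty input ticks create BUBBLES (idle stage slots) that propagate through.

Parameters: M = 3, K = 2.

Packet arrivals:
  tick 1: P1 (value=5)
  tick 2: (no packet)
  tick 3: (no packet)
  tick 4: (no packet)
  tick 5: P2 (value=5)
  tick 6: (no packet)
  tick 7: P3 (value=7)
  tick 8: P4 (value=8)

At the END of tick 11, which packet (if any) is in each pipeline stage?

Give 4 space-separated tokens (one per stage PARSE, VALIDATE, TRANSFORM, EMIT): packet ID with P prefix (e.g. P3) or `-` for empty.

Answer: - - - P4

Derivation:
Tick 1: [PARSE:P1(v=5,ok=F), VALIDATE:-, TRANSFORM:-, EMIT:-] out:-; in:P1
Tick 2: [PARSE:-, VALIDATE:P1(v=5,ok=F), TRANSFORM:-, EMIT:-] out:-; in:-
Tick 3: [PARSE:-, VALIDATE:-, TRANSFORM:P1(v=0,ok=F), EMIT:-] out:-; in:-
Tick 4: [PARSE:-, VALIDATE:-, TRANSFORM:-, EMIT:P1(v=0,ok=F)] out:-; in:-
Tick 5: [PARSE:P2(v=5,ok=F), VALIDATE:-, TRANSFORM:-, EMIT:-] out:P1(v=0); in:P2
Tick 6: [PARSE:-, VALIDATE:P2(v=5,ok=F), TRANSFORM:-, EMIT:-] out:-; in:-
Tick 7: [PARSE:P3(v=7,ok=F), VALIDATE:-, TRANSFORM:P2(v=0,ok=F), EMIT:-] out:-; in:P3
Tick 8: [PARSE:P4(v=8,ok=F), VALIDATE:P3(v=7,ok=T), TRANSFORM:-, EMIT:P2(v=0,ok=F)] out:-; in:P4
Tick 9: [PARSE:-, VALIDATE:P4(v=8,ok=F), TRANSFORM:P3(v=14,ok=T), EMIT:-] out:P2(v=0); in:-
Tick 10: [PARSE:-, VALIDATE:-, TRANSFORM:P4(v=0,ok=F), EMIT:P3(v=14,ok=T)] out:-; in:-
Tick 11: [PARSE:-, VALIDATE:-, TRANSFORM:-, EMIT:P4(v=0,ok=F)] out:P3(v=14); in:-
At end of tick 11: ['-', '-', '-', 'P4']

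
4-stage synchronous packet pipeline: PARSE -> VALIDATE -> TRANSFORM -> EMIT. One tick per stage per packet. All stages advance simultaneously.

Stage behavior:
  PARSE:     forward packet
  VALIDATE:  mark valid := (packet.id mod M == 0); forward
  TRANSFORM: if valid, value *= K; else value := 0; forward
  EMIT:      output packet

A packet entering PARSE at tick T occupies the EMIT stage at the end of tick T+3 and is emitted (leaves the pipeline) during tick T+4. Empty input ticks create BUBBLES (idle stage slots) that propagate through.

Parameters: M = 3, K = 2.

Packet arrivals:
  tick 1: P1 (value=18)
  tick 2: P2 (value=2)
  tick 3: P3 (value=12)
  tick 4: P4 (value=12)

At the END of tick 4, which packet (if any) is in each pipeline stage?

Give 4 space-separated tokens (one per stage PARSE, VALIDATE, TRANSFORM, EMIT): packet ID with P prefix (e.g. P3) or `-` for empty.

Tick 1: [PARSE:P1(v=18,ok=F), VALIDATE:-, TRANSFORM:-, EMIT:-] out:-; in:P1
Tick 2: [PARSE:P2(v=2,ok=F), VALIDATE:P1(v=18,ok=F), TRANSFORM:-, EMIT:-] out:-; in:P2
Tick 3: [PARSE:P3(v=12,ok=F), VALIDATE:P2(v=2,ok=F), TRANSFORM:P1(v=0,ok=F), EMIT:-] out:-; in:P3
Tick 4: [PARSE:P4(v=12,ok=F), VALIDATE:P3(v=12,ok=T), TRANSFORM:P2(v=0,ok=F), EMIT:P1(v=0,ok=F)] out:-; in:P4
At end of tick 4: ['P4', 'P3', 'P2', 'P1']

Answer: P4 P3 P2 P1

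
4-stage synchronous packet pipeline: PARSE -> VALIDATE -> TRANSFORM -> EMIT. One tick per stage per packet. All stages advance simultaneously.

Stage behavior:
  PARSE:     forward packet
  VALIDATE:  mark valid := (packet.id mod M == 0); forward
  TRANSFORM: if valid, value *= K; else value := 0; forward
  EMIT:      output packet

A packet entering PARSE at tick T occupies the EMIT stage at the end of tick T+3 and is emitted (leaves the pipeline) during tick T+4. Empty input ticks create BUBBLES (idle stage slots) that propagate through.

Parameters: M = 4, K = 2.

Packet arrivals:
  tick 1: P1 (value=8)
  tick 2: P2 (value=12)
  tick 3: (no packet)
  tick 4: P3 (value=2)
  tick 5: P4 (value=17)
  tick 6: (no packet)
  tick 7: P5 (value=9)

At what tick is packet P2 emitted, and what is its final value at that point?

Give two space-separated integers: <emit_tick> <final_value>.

Tick 1: [PARSE:P1(v=8,ok=F), VALIDATE:-, TRANSFORM:-, EMIT:-] out:-; in:P1
Tick 2: [PARSE:P2(v=12,ok=F), VALIDATE:P1(v=8,ok=F), TRANSFORM:-, EMIT:-] out:-; in:P2
Tick 3: [PARSE:-, VALIDATE:P2(v=12,ok=F), TRANSFORM:P1(v=0,ok=F), EMIT:-] out:-; in:-
Tick 4: [PARSE:P3(v=2,ok=F), VALIDATE:-, TRANSFORM:P2(v=0,ok=F), EMIT:P1(v=0,ok=F)] out:-; in:P3
Tick 5: [PARSE:P4(v=17,ok=F), VALIDATE:P3(v=2,ok=F), TRANSFORM:-, EMIT:P2(v=0,ok=F)] out:P1(v=0); in:P4
Tick 6: [PARSE:-, VALIDATE:P4(v=17,ok=T), TRANSFORM:P3(v=0,ok=F), EMIT:-] out:P2(v=0); in:-
Tick 7: [PARSE:P5(v=9,ok=F), VALIDATE:-, TRANSFORM:P4(v=34,ok=T), EMIT:P3(v=0,ok=F)] out:-; in:P5
Tick 8: [PARSE:-, VALIDATE:P5(v=9,ok=F), TRANSFORM:-, EMIT:P4(v=34,ok=T)] out:P3(v=0); in:-
Tick 9: [PARSE:-, VALIDATE:-, TRANSFORM:P5(v=0,ok=F), EMIT:-] out:P4(v=34); in:-
Tick 10: [PARSE:-, VALIDATE:-, TRANSFORM:-, EMIT:P5(v=0,ok=F)] out:-; in:-
Tick 11: [PARSE:-, VALIDATE:-, TRANSFORM:-, EMIT:-] out:P5(v=0); in:-
P2: arrives tick 2, valid=False (id=2, id%4=2), emit tick 6, final value 0

Answer: 6 0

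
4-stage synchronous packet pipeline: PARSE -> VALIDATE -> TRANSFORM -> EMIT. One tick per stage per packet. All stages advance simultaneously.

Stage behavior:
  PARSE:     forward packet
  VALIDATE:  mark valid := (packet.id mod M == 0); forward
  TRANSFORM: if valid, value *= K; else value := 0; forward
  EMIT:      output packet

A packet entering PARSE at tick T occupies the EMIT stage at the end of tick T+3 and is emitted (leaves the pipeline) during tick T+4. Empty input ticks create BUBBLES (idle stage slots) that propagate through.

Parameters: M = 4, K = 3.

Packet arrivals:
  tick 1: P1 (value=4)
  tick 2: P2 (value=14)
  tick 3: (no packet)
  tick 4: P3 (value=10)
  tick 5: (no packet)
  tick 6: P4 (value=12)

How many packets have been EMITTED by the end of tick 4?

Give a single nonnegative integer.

Answer: 0

Derivation:
Tick 1: [PARSE:P1(v=4,ok=F), VALIDATE:-, TRANSFORM:-, EMIT:-] out:-; in:P1
Tick 2: [PARSE:P2(v=14,ok=F), VALIDATE:P1(v=4,ok=F), TRANSFORM:-, EMIT:-] out:-; in:P2
Tick 3: [PARSE:-, VALIDATE:P2(v=14,ok=F), TRANSFORM:P1(v=0,ok=F), EMIT:-] out:-; in:-
Tick 4: [PARSE:P3(v=10,ok=F), VALIDATE:-, TRANSFORM:P2(v=0,ok=F), EMIT:P1(v=0,ok=F)] out:-; in:P3
Emitted by tick 4: []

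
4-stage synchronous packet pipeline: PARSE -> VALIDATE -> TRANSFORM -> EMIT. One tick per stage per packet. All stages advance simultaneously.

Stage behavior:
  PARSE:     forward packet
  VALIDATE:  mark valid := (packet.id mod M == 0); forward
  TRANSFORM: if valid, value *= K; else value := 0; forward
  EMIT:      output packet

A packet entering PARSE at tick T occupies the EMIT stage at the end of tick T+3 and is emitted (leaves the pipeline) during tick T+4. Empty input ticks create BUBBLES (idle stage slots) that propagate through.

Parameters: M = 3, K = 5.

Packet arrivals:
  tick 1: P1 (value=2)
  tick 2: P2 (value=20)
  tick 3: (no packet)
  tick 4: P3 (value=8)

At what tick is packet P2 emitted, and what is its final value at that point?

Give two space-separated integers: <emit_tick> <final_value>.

Answer: 6 0

Derivation:
Tick 1: [PARSE:P1(v=2,ok=F), VALIDATE:-, TRANSFORM:-, EMIT:-] out:-; in:P1
Tick 2: [PARSE:P2(v=20,ok=F), VALIDATE:P1(v=2,ok=F), TRANSFORM:-, EMIT:-] out:-; in:P2
Tick 3: [PARSE:-, VALIDATE:P2(v=20,ok=F), TRANSFORM:P1(v=0,ok=F), EMIT:-] out:-; in:-
Tick 4: [PARSE:P3(v=8,ok=F), VALIDATE:-, TRANSFORM:P2(v=0,ok=F), EMIT:P1(v=0,ok=F)] out:-; in:P3
Tick 5: [PARSE:-, VALIDATE:P3(v=8,ok=T), TRANSFORM:-, EMIT:P2(v=0,ok=F)] out:P1(v=0); in:-
Tick 6: [PARSE:-, VALIDATE:-, TRANSFORM:P3(v=40,ok=T), EMIT:-] out:P2(v=0); in:-
Tick 7: [PARSE:-, VALIDATE:-, TRANSFORM:-, EMIT:P3(v=40,ok=T)] out:-; in:-
Tick 8: [PARSE:-, VALIDATE:-, TRANSFORM:-, EMIT:-] out:P3(v=40); in:-
P2: arrives tick 2, valid=False (id=2, id%3=2), emit tick 6, final value 0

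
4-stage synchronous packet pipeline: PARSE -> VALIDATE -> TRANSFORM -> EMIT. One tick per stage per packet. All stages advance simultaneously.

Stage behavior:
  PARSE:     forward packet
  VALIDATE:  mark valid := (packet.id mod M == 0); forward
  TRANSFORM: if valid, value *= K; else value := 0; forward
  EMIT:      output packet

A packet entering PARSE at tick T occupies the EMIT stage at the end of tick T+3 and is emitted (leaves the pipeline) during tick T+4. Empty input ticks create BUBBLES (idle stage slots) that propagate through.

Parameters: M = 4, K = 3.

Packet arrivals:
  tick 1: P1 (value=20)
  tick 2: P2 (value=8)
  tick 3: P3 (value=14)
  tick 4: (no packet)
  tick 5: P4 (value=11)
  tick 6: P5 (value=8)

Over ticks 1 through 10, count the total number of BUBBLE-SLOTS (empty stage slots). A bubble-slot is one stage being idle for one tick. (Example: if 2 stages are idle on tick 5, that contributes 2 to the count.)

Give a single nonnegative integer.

Tick 1: [PARSE:P1(v=20,ok=F), VALIDATE:-, TRANSFORM:-, EMIT:-] out:-; bubbles=3
Tick 2: [PARSE:P2(v=8,ok=F), VALIDATE:P1(v=20,ok=F), TRANSFORM:-, EMIT:-] out:-; bubbles=2
Tick 3: [PARSE:P3(v=14,ok=F), VALIDATE:P2(v=8,ok=F), TRANSFORM:P1(v=0,ok=F), EMIT:-] out:-; bubbles=1
Tick 4: [PARSE:-, VALIDATE:P3(v=14,ok=F), TRANSFORM:P2(v=0,ok=F), EMIT:P1(v=0,ok=F)] out:-; bubbles=1
Tick 5: [PARSE:P4(v=11,ok=F), VALIDATE:-, TRANSFORM:P3(v=0,ok=F), EMIT:P2(v=0,ok=F)] out:P1(v=0); bubbles=1
Tick 6: [PARSE:P5(v=8,ok=F), VALIDATE:P4(v=11,ok=T), TRANSFORM:-, EMIT:P3(v=0,ok=F)] out:P2(v=0); bubbles=1
Tick 7: [PARSE:-, VALIDATE:P5(v=8,ok=F), TRANSFORM:P4(v=33,ok=T), EMIT:-] out:P3(v=0); bubbles=2
Tick 8: [PARSE:-, VALIDATE:-, TRANSFORM:P5(v=0,ok=F), EMIT:P4(v=33,ok=T)] out:-; bubbles=2
Tick 9: [PARSE:-, VALIDATE:-, TRANSFORM:-, EMIT:P5(v=0,ok=F)] out:P4(v=33); bubbles=3
Tick 10: [PARSE:-, VALIDATE:-, TRANSFORM:-, EMIT:-] out:P5(v=0); bubbles=4
Total bubble-slots: 20

Answer: 20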